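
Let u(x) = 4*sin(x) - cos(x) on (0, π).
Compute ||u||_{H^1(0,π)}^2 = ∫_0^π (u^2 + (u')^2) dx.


||u||_{H^1(0,π)}^2 = 17*π

u'(x) = sin(x) + 4*cos(x).
Expand u² and (u')² and integrate term by term on (0, π), using: for integers n ≥ 1, ∫_0^π sin²(nx) dx = ∫_0^π cos²(nx) dx = π/2; for n ≠ n', ∫_0^π sin(nx)sin(n'x) dx = ∫_0^π cos(nx)cos(n'x) dx = 0; and by product-to-sum, ∫_0^π sin(nx)cos(n'x) dx = ½∫_0^π [sin((n+n')x) + sin((n−n')x)] dx, which is 0 when n+n' is even and 2n/(n²−n'²) when n+n' is odd (it need not vanish on (0, π)).
  u² squared terms: (-1)²·∫cos(x)² dx = 1·π/2 = π/2;  (4)²·∫sin(x)² dx = 16·π/2 = 8*π.
  u² cross terms: 2·(-1)·(4)·∫cos(x)·sin(x) dx = -8·(0) = 0.
  So ∫_0^π u² dx = π/2 + 8*π + 0 = 17*π/2.
  (u')² squared terms: (4)²·∫cos(x)² dx = 16·π/2 = 8*π;  (1)²·∫sin(x)² dx = 1·π/2 = π/2.
  (u')² cross terms: 2·(4)·(1)·∫cos(x)·sin(x) dx = 8·(0) = 0.
  So ∫_0^π (u')² dx = 8*π + π/2 + 0 = 17*π/2.
||u||_{H^1}^2 = (17*π/2) + (17*π/2) = 17*π.


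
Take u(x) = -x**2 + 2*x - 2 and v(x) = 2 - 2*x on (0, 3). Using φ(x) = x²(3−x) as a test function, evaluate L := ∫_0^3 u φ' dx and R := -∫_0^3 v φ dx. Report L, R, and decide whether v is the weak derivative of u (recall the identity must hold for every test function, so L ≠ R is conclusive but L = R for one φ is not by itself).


LHS = 54/5, RHS = 54/5. Yes, v = u' weakly.

u(x) = -x**2 + 2*x - 2, classical derivative u'(x) = 2 - 2*x.
φ(x) = x²(3−x), so φ'(x) = 3*x*(2 - x).
Note φ(0) = φ(3) = 0, so the boundary term u·φ vanishes.
LHS = ∫_0^3 u(x) φ'(x) dx = ∫_0^3 (3*x^4 - 12*x^3 + 18*x^2 - 12*x) dx. Term by term:
  ∫_0^3 3*x^4 dx = 729/5;  ∫_0^3 -12*x^3 dx = -243;  ∫_0^3 18*x^2 dx = 162;
  ∫_0^3 -12*x dx = -54.
Sum: 729/5 − 243 + 162 − 54 = 54/5.
So LHS = 54/5.
∫_0^3 v(x) φ(x) dx = ∫_0^3 (2*x^4 - 8*x^3 + 6*x^2) dx. Term by term:
  ∫_0^3 2*x^4 dx = 486/5;  ∫_0^3 -8*x^3 dx = -162;  ∫_0^3 6*x^2 dx = 54.
Sum: 486/5 − 162 + 54 = -54/5.
So RHS = -∫_0^3 v(x) φ(x) dx = 54/5.
LHS = RHS, so the identity holds for this test φ.
Moreover u is smooth here and v(x) = u'(x) = 2 - 2*x pointwise, so the identity holds for every test function. Hence v is the weak derivative of u.


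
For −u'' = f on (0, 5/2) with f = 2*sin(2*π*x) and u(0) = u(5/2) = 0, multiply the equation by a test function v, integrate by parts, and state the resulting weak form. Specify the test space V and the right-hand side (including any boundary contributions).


V = H^1_0(0, 5/2) (so v(0) = v(5/2) = 0); weak form: ∫_0^5/2 u'v' dx = ∫_0^5/2 (2*sin(2*π*x)) v dx for all v ∈ V.

Multiply both sides by a test function v and integrate from 0 to 5/2:
  ∫_0^5/2 −u''(x) v(x) dx = ∫_0^5/2 f(x) v(x) dx.
Integrate the LHS by parts once:
  ∫_0^5/2 −u'' v dx = −[u'(x) v(x)]_0^5/2 + ∫_0^5/2 u'(x) v'(x) dx.
Thus ∫_0^5/2 u'(x) v'(x) dx = ∫_0^5/2 f(x) v(x) dx + [u'(x) v(x)]_0^5/2.
Choose V so that boundary terms are either known or forced to vanish.
u is Dirichlet: u(0) = u(5/2) = 0. Let V = H^1_0(0, 5/2); then v(0) = v(5/2) = 0, and [u' v]_0^5/2 = 0.
Weak formulation: find u (satisfying any essential BC) such that ∫_0^5/2 u'(x) v'(x) dx = ∫_0^5/2 f v dx for all v ∈ V.
Substituting f(x) = 2*sin(2*π*x), the right-hand side is ∫_0^5/2 (2*sin(2*π*x)) v dx.


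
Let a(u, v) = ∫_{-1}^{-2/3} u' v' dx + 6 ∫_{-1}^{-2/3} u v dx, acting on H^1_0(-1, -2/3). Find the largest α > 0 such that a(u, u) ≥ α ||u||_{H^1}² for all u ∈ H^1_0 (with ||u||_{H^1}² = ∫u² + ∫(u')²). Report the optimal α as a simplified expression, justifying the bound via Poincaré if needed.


α = 1

Coercivity of a(·,·) on H^1_0(-1, -2/3) means a(u, u) ≥ α ||u||_{H^1}² for every u ∈ H^1_0.
The interval has length L = 1/3, and Poincaré/coercivity depend only on L. Here a(u, u) = ∫(u')² + (6)·∫u².
Here c = 6 ≥ 1, so a(u,u) = ∫(u')² + c∫u² ≥ ∫(u')² + ∫u² = ||u||_{H^1}², i.e. α = 1 works. No larger α is possible: a(u,u) ≥ α||u||_{H^1}² means (1−α)∫(u')² ≥ (α−c)∫u², and for the modes u_n = sin(nπ(x−x₀)/L) (x₀ the left endpoint) one has ∫u_n²/∫(u_n')² = (L/(nπ))² → 0, so a(u_n,u_n)/||u_n||_{H^1}² → 1. Hence the optimal constant is α = 1.
Therefore α = 1.


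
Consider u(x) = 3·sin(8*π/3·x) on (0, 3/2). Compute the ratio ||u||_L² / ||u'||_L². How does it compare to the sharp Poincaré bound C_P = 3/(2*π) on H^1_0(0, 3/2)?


||u||_L² / ||u'||_L² = 3/(8*π) < C_P = 3/(2*π).

u(x) = 3·sin(8*π/3·x), so u'(x) = 8*π*cos(8*π*x/3).
Writing u(x) = A·sin(kπx/L) with A = 3 and k = 4, use ∫_0^L sin²(kπx/L) dx = L/2 and ∫_0^L cos²(kπx/L) dx = L/2.
u² = 9·sin²(8*π/3·x) and (u')² = 64*π^2·cos²(8*π/3·x), and each of sin², cos² integrates to L/2 = 3/4 over (0, 3/2).
∫_0^3/2 u² dx = 27/4, so ||u||_L² = 3*sqrt(3)/2.
∫_0^3/2 (u')² dx = 48*π^2, so ||u'||_L² = 4*sqrt(3)*π.
Ratio ||u||_L² / ||u'||_L² = 3/(8*π).
Sharp Poincaré constant on H^1_0(0, 3/2) is C_P = L/π = 3/(2*π), achieved by sin(2*π/3·x).
This is the k = 4 harmonic; the ratio L/(kπ) is strictly less than C_P = L/π, consistent with the sharp inequality ||u||_L² ≤ C_P ||u'||_L².


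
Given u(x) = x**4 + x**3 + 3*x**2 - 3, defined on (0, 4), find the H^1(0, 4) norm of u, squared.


||u||_{H^1}^2 = 8470492/63

The H^1 norm (squared) on an interval (0, L) is
  ||u||_{H^1}^2 = ∫_0^L u(x)^2 dx + ∫_0^L u'(x)^2 dx.
Compute u'(x) = 4*x**3 + 3*x**2 + 6*x.
Then u(x)^2 = x**8 + 2*x**7 + 7*x**6 + 6*x**5 + 3*x**4 - 6*x**3 - 18*x**2 + 9 and u'(x)^2 = 16*x**6 + 24*x**5 + 57*x**4 + 36*x**3 + 36*x**2.
Integrate each monomial from 0 to 4 using ∫_0^4 c·x^n dx = c·4^(n+1)/(n+1):
  ∫_0^4 u(x)^2 dx = ∫_0^4 (x^8 + 2*x^7 + 7*x^6 + 6*x^5 + 3*x^4 - 6*x^3 - 18*x^2 + 9) dx. Term by term:
    ∫_0^4 x^8 dx = 262144/9;  ∫_0^4 2*x^7 dx = 16384;  ∫_0^4 7*x^6 dx = 16384;
    ∫_0^4 6*x^5 dx = 4096;  ∫_0^4 3*x^4 dx = 3072/5;  ∫_0^4 -6*x^3 dx = -384;
    ∫_0^4 -18*x^2 dx = -384;  ∫_0^4 9 dx = 36.
  Sum: 262144/9 + 16384 + 16384 + 4096 + 3072/5 − 384 − 384 + 36 = 2964308/45.
  ∫_0^4 u'(x)^2 dx = ∫_0^4 (16*x^6 + 24*x^5 + 57*x^4 + 36*x^3 + 36*x^2) dx. Term by term:
    ∫_0^4 16*x^6 dx = 262144/7;  ∫_0^4 24*x^5 dx = 16384;  ∫_0^4 57*x^4 dx = 58368/5;
    ∫_0^4 36*x^3 dx = 2304;  ∫_0^4 36*x^2 dx = 768.
  Sum: 262144/7 + 16384 + 58368/5 + 2304 + 768 = 2400256/35.
Adding: ||u||_{H^1}^2 = 2964308/45 + 2400256/35 = 8470492/63.


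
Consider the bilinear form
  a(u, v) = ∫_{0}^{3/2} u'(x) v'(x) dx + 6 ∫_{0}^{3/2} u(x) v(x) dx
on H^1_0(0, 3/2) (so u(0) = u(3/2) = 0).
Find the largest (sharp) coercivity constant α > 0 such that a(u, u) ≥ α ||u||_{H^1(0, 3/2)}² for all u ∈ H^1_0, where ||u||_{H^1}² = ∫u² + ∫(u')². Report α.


α = 1

Coercivity of a(·,·) on H^1_0(0, 3/2) means a(u, u) ≥ α ||u||_{H^1}² for every u ∈ H^1_0.
The interval has length L = 3/2, and Poincaré/coercivity depend only on L. Here a(u, u) = ∫(u')² + (6)·∫u².
Here c = 6 ≥ 1, so a(u,u) = ∫(u')² + c∫u² ≥ ∫(u')² + ∫u² = ||u||_{H^1}², i.e. α = 1 works. No larger α is possible: a(u,u) ≥ α||u||_{H^1}² means (1−α)∫(u')² ≥ (α−c)∫u², and for the modes u_n = sin(nπ(x−x₀)/L) (x₀ the left endpoint) one has ∫u_n²/∫(u_n')² = (L/(nπ))² → 0, so a(u_n,u_n)/||u_n||_{H^1}² → 1. Hence the optimal constant is α = 1.
Therefore α = 1.


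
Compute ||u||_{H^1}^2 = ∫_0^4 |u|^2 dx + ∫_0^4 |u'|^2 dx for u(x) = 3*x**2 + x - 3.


||u||_{H^1}^2 = 40808/15

The H^1 norm (squared) on an interval (0, L) is
  ||u||_{H^1}^2 = ∫_0^L u(x)^2 dx + ∫_0^L u'(x)^2 dx.
Compute u'(x) = 6*x + 1.
Then u(x)^2 = 9*x**4 + 6*x**3 - 17*x**2 - 6*x + 9 and u'(x)^2 = 36*x**2 + 12*x + 1.
Integrate each monomial from 0 to 4 using ∫_0^4 c·x^n dx = c·4^(n+1)/(n+1):
  ∫_0^4 u(x)^2 dx = ∫_0^4 (9*x^4 + 6*x^3 - 17*x^2 - 6*x + 9) dx. Term by term:
    ∫_0^4 9*x^4 dx = 9216/5;  ∫_0^4 6*x^3 dx = 384;  ∫_0^4 -17*x^2 dx = -1088/3;
    ∫_0^4 -6*x dx = -48;  ∫_0^4 9 dx = 36.
  Sum: 9216/5 + 384 − 1088/3 − 48 + 36 = 27788/15.
  ∫_0^4 u'(x)^2 dx = ∫_0^4 (36*x^2 + 12*x + 1) dx. Term by term:
    ∫_0^4 36*x^2 dx = 768;  ∫_0^4 12*x dx = 96;  ∫_0^4 1 dx = 4.
  Sum: 768 + 96 + 4 = 868.
Adding: ||u||_{H^1}^2 = 27788/15 + 868 = 40808/15.


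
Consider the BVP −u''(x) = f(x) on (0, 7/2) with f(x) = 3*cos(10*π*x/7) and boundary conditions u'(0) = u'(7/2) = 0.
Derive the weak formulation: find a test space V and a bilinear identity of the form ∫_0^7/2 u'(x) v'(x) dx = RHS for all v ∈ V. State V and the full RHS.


V = H^1(0, 7/2) (no boundary constraint on v; u is determined up to an additive constant); weak form: ∫_0^7/2 u'v' dx = ∫_0^7/2 (3*cos(10*π*x/7)) v dx for all v ∈ V.

Multiply both sides by a test function v and integrate from 0 to 7/2:
  ∫_0^7/2 −u''(x) v(x) dx = ∫_0^7/2 f(x) v(x) dx.
Integrate the LHS by parts once:
  ∫_0^7/2 −u'' v dx = −[u'(x) v(x)]_0^7/2 + ∫_0^7/2 u'(x) v'(x) dx.
Thus ∫_0^7/2 u'(x) v'(x) dx = ∫_0^7/2 f(x) v(x) dx + [u'(x) v(x)]_0^7/2.
Choose V so that boundary terms are either known or forced to vanish.
u has homogeneous Neumann: u'(0) = u'(7/2) = 0. So [u' v]_0^7/2 = 0·v(7/2) − 0·v(0) = 0 for any v; take V = H^1(0, 7/2).
Weak formulation: find u (satisfying any essential BC) such that ∫_0^7/2 u'(x) v'(x) dx = ∫_0^7/2 f v dx for all v ∈ V (homogeneous Neumann, so boundary terms vanish).
Substituting f(x) = 3*cos(10*π*x/7), the right-hand side is ∫_0^7/2 (3*cos(10*π*x/7)) v dx.
Compatibility check (pure Neumann): taking v ≡ 1 ∈ V gives 0 = ∫_0^7/2 f dx + (0) − (0), i.e. ∫_0^7/2 f dx must equal u'(0) − u'(7/2) = 0. Indeed ∫_0^7/2 (3*cos(10*π*x/7)) dx = 0, so the data are compatible. The solution is then unique only up to an additive constant (fix it e.g. by requiring ∫_0^7/2 u dx = 0).


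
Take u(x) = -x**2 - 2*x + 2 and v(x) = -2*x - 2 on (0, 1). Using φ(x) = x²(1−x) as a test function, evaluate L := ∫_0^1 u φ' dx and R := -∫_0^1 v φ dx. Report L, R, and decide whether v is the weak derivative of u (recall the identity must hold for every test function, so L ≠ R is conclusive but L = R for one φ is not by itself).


LHS = 4/15, RHS = 4/15. Yes, v = u' weakly.

u(x) = -x**2 - 2*x + 2, classical derivative u'(x) = -2*x - 2.
φ(x) = x²(1−x), so φ'(x) = x*(2 - 3*x).
Note φ(0) = φ(1) = 0, so the boundary term u·φ vanishes.
LHS = ∫_0^1 u(x) φ'(x) dx = ∫_0^1 (3*x^4 + 4*x^3 - 10*x^2 + 4*x) dx. Term by term:
  ∫_0^1 3*x^4 dx = 3/5;  ∫_0^1 4*x^3 dx = 1;  ∫_0^1 -10*x^2 dx = -10/3;
  ∫_0^1 4*x dx = 2.
Sum: 3/5 + 1 − 10/3 + 2 = 4/15.
So LHS = 4/15.
∫_0^1 v(x) φ(x) dx = ∫_0^1 (2*x^4 - 2*x^2) dx. Term by term:
  ∫_0^1 2*x^4 dx = 2/5;  ∫_0^1 -2*x^2 dx = -2/3.
Sum: 2/5 − 2/3 = -4/15.
So RHS = -∫_0^1 v(x) φ(x) dx = 4/15.
LHS = RHS, so the identity holds for this test φ.
Moreover u is smooth here and v(x) = u'(x) = -2*x - 2 pointwise, so the identity holds for every test function. Hence v is the weak derivative of u.


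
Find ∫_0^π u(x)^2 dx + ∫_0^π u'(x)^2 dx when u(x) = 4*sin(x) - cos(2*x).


||u||_{H^1(0,π)}^2 = 80/3 + 37*π/2

u'(x) = 2*sin(2*x) + 4*cos(x).
Expand u² and (u')² and integrate term by term on (0, π), using: for integers n ≥ 1, ∫_0^π sin²(nx) dx = ∫_0^π cos²(nx) dx = π/2; for n ≠ n', ∫_0^π sin(nx)sin(n'x) dx = ∫_0^π cos(nx)cos(n'x) dx = 0; and by product-to-sum, ∫_0^π sin(nx)cos(n'x) dx = ½∫_0^π [sin((n+n')x) + sin((n−n')x)] dx, which is 0 when n+n' is even and 2n/(n²−n'²) when n+n' is odd (it need not vanish on (0, π)).
  u² squared terms: (-1)²·∫cos(2x)² dx = 1·π/2 = π/2;  (4)²·∫sin(x)² dx = 16·π/2 = 8*π.
  u² cross terms: 2·(-1)·(4)·∫cos(2x)·sin(x) dx = -8·(-2/3) = 16/3.
  So ∫_0^π u² dx = π/2 + 8*π + 16/3 = 16/3 + 17*π/2.
  (u')² squared terms: (2)²·∫sin(2x)² dx = 4·π/2 = 2*π;  (4)²·∫cos(x)² dx = 16·π/2 = 8*π.
  (u')² cross terms: 2·(2)·(4)·∫sin(2x)·cos(x) dx = 16·(4/3) = 64/3.
  So ∫_0^π (u')² dx = 2*π + 8*π + 64/3 = 64/3 + 10*π.
||u||_{H^1}^2 = (16/3 + 17*π/2) + (64/3 + 10*π) = 80/3 + 37*π/2.


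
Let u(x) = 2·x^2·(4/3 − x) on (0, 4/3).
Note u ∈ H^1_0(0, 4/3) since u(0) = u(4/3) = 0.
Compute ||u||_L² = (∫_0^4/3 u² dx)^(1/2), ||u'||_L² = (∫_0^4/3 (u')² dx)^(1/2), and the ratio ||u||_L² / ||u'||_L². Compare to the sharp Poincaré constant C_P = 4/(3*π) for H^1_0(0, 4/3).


||u||_L² / ||u'||_L² = 2*sqrt(14)/21 < C_P = 4/(3*π).

u(x) = 2·x^2·(4/3 − x), so u'(x) = 2*x*(8 - 9*x)/3.
u(x) = 2·x^2·(4/3 − x) vanishes at x = 0 and x = 4/3, so u ∈ H^1_0(0, 4/3). Differentiate via the product rule and integrate the resulting polynomials term by term.
  ∫_0^4/3 u² dx = ∫_0^4/3 (4*x^6 - 32*x^5/3 + 64*x^4/9) dx. Term by term:
    ∫_0^4/3 4*x^6 dx = 65536/15309;  ∫_0^4/3 -32*x^5/3 dx = -65536/6561;  ∫_0^4/3 64*x^4/9 dx = 65536/10935.
  Sum: 65536/15309 − 65536/6561 + 65536/10935 = 65536/229635.
  ∫_0^4/3 (u')² dx = ∫_0^4/3 (36*x^4 - 64*x^3 + 256*x^2/9) dx. Term by term:
    ∫_0^4/3 36*x^4 dx = 4096/135;  ∫_0^4/3 -64*x^3 dx = -4096/81;  ∫_0^4/3 256*x^2/9 dx = 16384/729.
  Sum: 4096/135 − 4096/81 + 16384/729 = 8192/3645.
∫_0^4/3 u² dx = 65536/229635, so ||u||_L² = 256*sqrt(35)/2835.
∫_0^4/3 (u')² dx = 8192/3645, so ||u'||_L² = 64*sqrt(10)/135.
Ratio ||u||_L² / ||u'||_L² = 2*sqrt(14)/21.
Sharp Poincaré constant on H^1_0(0, 4/3) is C_P = L/π = 4/(3*π), achieved by sin(3*π/4·x).
A polynomial bump cannot attain the sharp Poincaré constant (only the first sine eigenfunction does), so the ratio is strictly less than C_P, consistent with ||u||_L² ≤ C_P ||u'||_L².


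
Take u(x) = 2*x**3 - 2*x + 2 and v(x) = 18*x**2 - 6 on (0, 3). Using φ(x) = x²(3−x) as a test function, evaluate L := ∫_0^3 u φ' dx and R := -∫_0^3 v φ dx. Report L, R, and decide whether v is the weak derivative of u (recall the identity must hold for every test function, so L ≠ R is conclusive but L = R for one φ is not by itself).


LHS = -1323/10, RHS = -3969/10. No, v is not the weak derivative of u.

u(x) = 2*x**3 - 2*x + 2, classical derivative u'(x) = 6*x**2 - 2.
φ(x) = x²(3−x), so φ'(x) = 3*x*(2 - x).
Note φ(0) = φ(3) = 0, so the boundary term u·φ vanishes.
LHS = ∫_0^3 u(x) φ'(x) dx = ∫_0^3 (-6*x^5 + 12*x^4 + 6*x^3 - 18*x^2 + 12*x) dx. Term by term:
  ∫_0^3 -6*x^5 dx = -729;  ∫_0^3 12*x^4 dx = 2916/5;  ∫_0^3 6*x^3 dx = 243/2;
  ∫_0^3 -18*x^2 dx = -162;  ∫_0^3 12*x dx = 54.
Sum: -729 + 2916/5 + 243/2 − 162 + 54 = -1323/10.
So LHS = -1323/10.
∫_0^3 v(x) φ(x) dx = ∫_0^3 (-18*x^5 + 54*x^4 + 6*x^3 - 18*x^2) dx. Term by term:
  ∫_0^3 -18*x^5 dx = -2187;  ∫_0^3 54*x^4 dx = 13122/5;  ∫_0^3 6*x^3 dx = 243/2;
  ∫_0^3 -18*x^2 dx = -162.
Sum: -2187 + 13122/5 + 243/2 − 162 = 3969/10.
So RHS = -∫_0^3 v(x) φ(x) dx = -3969/10.
LHS − RHS = 1323/5 ≠ 0, so the identity fails.
(For a valid weak derivative the identity must hold for EVERY test function, in particular this one. The failure shows v is NOT the weak derivative of u.)
Correct weak derivative would be u'(x) = 6*x**2 - 2.


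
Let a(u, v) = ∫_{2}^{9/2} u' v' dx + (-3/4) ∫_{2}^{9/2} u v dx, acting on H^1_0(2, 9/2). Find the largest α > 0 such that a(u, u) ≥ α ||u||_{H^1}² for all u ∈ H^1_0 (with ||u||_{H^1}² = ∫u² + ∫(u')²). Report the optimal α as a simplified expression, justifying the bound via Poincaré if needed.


α = (-75 + 16*π^2)/(4*(25 + 4*π^2))

Coercivity of a(·,·) on H^1_0(2, 9/2) means a(u, u) ≥ α ||u||_{H^1}² for every u ∈ H^1_0.
The interval has length L = 5/2, and Poincaré/coercivity depend only on L. Here a(u, u) = ∫(u')² + (-3/4)·∫u².
Here c = -3/4 < 0 with |c| < (π/L)² = 4*π^2/25, so coercivity still holds. The condition a(u,u) ≥ α||u||_{H^1}² reads (1−α)∫(u')² ≥ (α−c)∫u². Any admissible α is ≤ 1 (rapidly oscillating u have ∫u²/∫(u')² → 0), and α = 1 would force 0 ≥ (1−c)∫u², impossible since c < 1; so 1−α > 0. By the sharp Poincaré inequality on H^1_0 of an interval of length L, ∫(u')² ≥ (π/L)²∫u² with equality for the first sine mode sin(π(x−x₀)/L) (x₀ the left endpoint), so the inequality holds for all u iff (1−α)(π/L)² ≥ α − c, i.e. α ≤ ((π/L)² + c)/((π/L)² + 1) = (1 + c(L/π)²)/(1 + (L/π)²). (Direct route, valid since c ≤ 0: Poincaré gives c∫u² ≥ c(L/π)²∫(u')², so a(u,u) ≥ (1 + c(L/π)²)∫(u')², while ||u||_{H^1}² ≤ (1 + (L/π)²)∫(u')²; dividing yields the same α.) With (π/L)² = 4*π^2/25 and c = -3/4, the largest admissible constant is α = ((π/L)² + c)/((π/L)² + 1).
Simplifying, α = (-75 + 16*π^2)/(4*(25 + 4*π^2)).


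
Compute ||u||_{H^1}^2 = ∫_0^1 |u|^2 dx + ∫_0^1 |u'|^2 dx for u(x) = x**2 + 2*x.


||u||_{H^1}^2 = 178/15

The H^1 norm (squared) on an interval (0, L) is
  ||u||_{H^1}^2 = ∫_0^L u(x)^2 dx + ∫_0^L u'(x)^2 dx.
Compute u'(x) = 2*x + 2.
Then u(x)^2 = x**4 + 4*x**3 + 4*x**2 and u'(x)^2 = 4*x**2 + 8*x + 4.
Integrate each monomial from 0 to 1 using ∫_0^1 c·x^n dx = c·1^(n+1)/(n+1):
  ∫_0^1 u(x)^2 dx = ∫_0^1 (x^4 + 4*x^3 + 4*x^2) dx. Term by term:
    ∫_0^1 x^4 dx = 1/5;  ∫_0^1 4*x^3 dx = 1;  ∫_0^1 4*x^2 dx = 4/3.
  Sum: 1/5 + 1 + 4/3 = 38/15.
  ∫_0^1 u'(x)^2 dx = ∫_0^1 (4*x^2 + 8*x + 4) dx. Term by term:
    ∫_0^1 4*x^2 dx = 4/3;  ∫_0^1 8*x dx = 4;  ∫_0^1 4 dx = 4.
  Sum: 4/3 + 4 + 4 = 28/3.
Adding: ||u||_{H^1}^2 = 38/15 + 28/3 = 178/15.


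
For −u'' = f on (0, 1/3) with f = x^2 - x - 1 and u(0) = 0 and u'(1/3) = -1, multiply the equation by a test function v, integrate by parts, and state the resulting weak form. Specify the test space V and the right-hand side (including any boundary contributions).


V = {v ∈ H^1(0, 1/3) : v(0) = 0} (test functions vanish at x = 0 where u is specified); weak form: ∫_0^1/3 u'v' dx = ∫_0^1/3 (x^2 - x - 1) v dx − v(1/3) for all v ∈ V.

Multiply both sides by a test function v and integrate from 0 to 1/3:
  ∫_0^1/3 −u''(x) v(x) dx = ∫_0^1/3 f(x) v(x) dx.
Integrate the LHS by parts once:
  ∫_0^1/3 −u'' v dx = −[u'(x) v(x)]_0^1/3 + ∫_0^1/3 u'(x) v'(x) dx.
Thus ∫_0^1/3 u'(x) v'(x) dx = ∫_0^1/3 f(x) v(x) dx + [u'(x) v(x)]_0^1/3.
Choose V so that boundary terms are either known or forced to vanish.
Mixed BC: u(0) = 0 (Dirichlet) and u'(1/3) = -1 (Neumann). Define V = {v ∈ H^1(0, 1/3) : v(0) = 0}. Then [u' v]_0^1/3 = u'(1/3)·v(1/3) − u'(0)·0 = − v(1/3).
Weak formulation: find u (satisfying any essential BC) such that ∫_0^1/3 u'(x) v'(x) dx = ∫_0^1/3 f v dx − v(1/3) for all v ∈ V (Dirichlet at 0 absorbed into V; Neumann datum at x = 1/3 contributes the boundary term).
Substituting f(x) = x^2 - x - 1, the right-hand side is ∫_0^1/3 (x^2 - x - 1) v dx − v(1/3).


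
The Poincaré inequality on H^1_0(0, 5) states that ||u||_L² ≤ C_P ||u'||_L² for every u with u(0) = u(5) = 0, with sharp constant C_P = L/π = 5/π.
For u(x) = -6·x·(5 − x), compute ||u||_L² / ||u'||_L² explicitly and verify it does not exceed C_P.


||u||_L² / ||u'||_L² = sqrt(10)/2 < C_P = 5/π.

u(x) = -6·x·(5 − x), so u'(x) = 12*x - 30.
u(x) = -6·x·(5 − x) vanishes at x = 0 and x = 5, so u ∈ H^1_0(0, 5). Differentiate via the product rule and integrate the resulting polynomials term by term.
  ∫_0^5 u² dx = ∫_0^5 (36*x^4 - 360*x^3 + 900*x^2) dx. Term by term:
    ∫_0^5 36*x^4 dx = 22500;  ∫_0^5 -360*x^3 dx = -56250;  ∫_0^5 900*x^2 dx = 37500.
  Sum: 22500 − 56250 + 37500 = 3750.
  ∫_0^5 (u')² dx = ∫_0^5 (144*x^2 - 720*x + 900) dx. Term by term:
    ∫_0^5 144*x^2 dx = 6000;  ∫_0^5 -720*x dx = -9000;  ∫_0^5 900 dx = 4500.
  Sum: 6000 − 9000 + 4500 = 1500.
∫_0^5 u² dx = 3750, so ||u||_L² = 25*sqrt(6).
∫_0^5 (u')² dx = 1500, so ||u'||_L² = 10*sqrt(15).
Ratio ||u||_L² / ||u'||_L² = sqrt(10)/2.
Sharp Poincaré constant on H^1_0(0, 5) is C_P = L/π = 5/π, achieved by sin(π/5·x).
A polynomial bump cannot attain the sharp Poincaré constant (only the first sine eigenfunction does), so the ratio is strictly less than C_P, consistent with ||u||_L² ≤ C_P ||u'||_L².


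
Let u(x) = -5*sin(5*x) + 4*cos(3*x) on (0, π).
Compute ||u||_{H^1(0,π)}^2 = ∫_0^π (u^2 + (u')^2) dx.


||u||_{H^1(0,π)}^2 = 405*π

u'(x) = -12*sin(3*x) - 25*cos(5*x).
Expand u² and (u')² and integrate term by term on (0, π), using: for integers n ≥ 1, ∫_0^π sin²(nx) dx = ∫_0^π cos²(nx) dx = π/2; for n ≠ n', ∫_0^π sin(nx)sin(n'x) dx = ∫_0^π cos(nx)cos(n'x) dx = 0; and by product-to-sum, ∫_0^π sin(nx)cos(n'x) dx = ½∫_0^π [sin((n+n')x) + sin((n−n')x)] dx, which is 0 when n+n' is even and 2n/(n²−n'²) when n+n' is odd (it need not vanish on (0, π)).
  u² squared terms: (-5)²·∫sin(5x)² dx = 25·π/2 = 25*π/2;  (4)²·∫cos(3x)² dx = 16·π/2 = 8*π.
  u² cross terms: 2·(-5)·(4)·∫sin(5x)·cos(3x) dx = -40·(0) = 0.
  So ∫_0^π u² dx = 25*π/2 + 8*π + 0 = 41*π/2.
  (u')² squared terms: (-25)²·∫cos(5x)² dx = 625·π/2 = 625*π/2;  (-12)²·∫sin(3x)² dx = 144·π/2 = 72*π.
  (u')² cross terms: 2·(-25)·(-12)·∫cos(5x)·sin(3x) dx = 600·(0) = 0.
  So ∫_0^π (u')² dx = 625*π/2 + 72*π + 0 = 769*π/2.
||u||_{H^1}^2 = (41*π/2) + (769*π/2) = 405*π.


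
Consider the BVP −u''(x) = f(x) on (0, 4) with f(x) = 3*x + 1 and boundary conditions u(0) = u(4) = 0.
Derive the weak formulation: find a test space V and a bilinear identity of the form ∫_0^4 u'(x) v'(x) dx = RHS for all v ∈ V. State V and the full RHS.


V = H^1_0(0, 4) (so v(0) = v(4) = 0); weak form: ∫_0^4 u'v' dx = ∫_0^4 (3*x + 1) v dx for all v ∈ V.

Multiply both sides by a test function v and integrate from 0 to 4:
  ∫_0^4 −u''(x) v(x) dx = ∫_0^4 f(x) v(x) dx.
Integrate the LHS by parts once:
  ∫_0^4 −u'' v dx = −[u'(x) v(x)]_0^4 + ∫_0^4 u'(x) v'(x) dx.
Thus ∫_0^4 u'(x) v'(x) dx = ∫_0^4 f(x) v(x) dx + [u'(x) v(x)]_0^4.
Choose V so that boundary terms are either known or forced to vanish.
u is Dirichlet: u(0) = u(4) = 0. Let V = H^1_0(0, 4); then v(0) = v(4) = 0, and [u' v]_0^4 = 0.
Weak formulation: find u (satisfying any essential BC) such that ∫_0^4 u'(x) v'(x) dx = ∫_0^4 f v dx for all v ∈ V.
Substituting f(x) = 3*x + 1, the right-hand side is ∫_0^4 (3*x + 1) v dx.


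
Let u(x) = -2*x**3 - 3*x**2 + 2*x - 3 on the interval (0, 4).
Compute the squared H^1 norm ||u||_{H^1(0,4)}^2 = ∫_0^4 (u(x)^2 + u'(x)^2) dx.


||u||_{H^1}^2 = 3174068/105

The H^1 norm (squared) on an interval (0, L) is
  ||u||_{H^1}^2 = ∫_0^L u(x)^2 dx + ∫_0^L u'(x)^2 dx.
Compute u'(x) = -6*x**2 - 6*x + 2.
Then u(x)^2 = 4*x**6 + 12*x**5 + x**4 + 22*x**2 - 12*x + 9 and u'(x)^2 = 36*x**4 + 72*x**3 + 12*x**2 - 24*x + 4.
Integrate each monomial from 0 to 4 using ∫_0^4 c·x^n dx = c·4^(n+1)/(n+1):
  ∫_0^4 u(x)^2 dx = ∫_0^4 (4*x^6 + 12*x^5 + x^4 + 22*x^2 - 12*x + 9) dx. Term by term:
    ∫_0^4 4*x^6 dx = 65536/7;  ∫_0^4 12*x^5 dx = 8192;  ∫_0^4 x^4 dx = 1024/5;
    ∫_0^4 22*x^2 dx = 1408/3;  ∫_0^4 -12*x dx = -96;  ∫_0^4 9 dx = 36.
  Sum: 65536/7 + 8192 + 1024/5 + 1408/3 − 96 + 36 = 1907684/105.
  ∫_0^4 u'(x)^2 dx = ∫_0^4 (36*x^4 + 72*x^3 + 12*x^2 - 24*x + 4) dx. Term by term:
    ∫_0^4 36*x^4 dx = 36864/5;  ∫_0^4 72*x^3 dx = 4608;  ∫_0^4 12*x^2 dx = 256;
    ∫_0^4 -24*x dx = -192;  ∫_0^4 4 dx = 16.
  Sum: 36864/5 + 4608 + 256 − 192 + 16 = 60304/5.
Adding: ||u||_{H^1}^2 = 1907684/105 + 60304/5 = 3174068/105.


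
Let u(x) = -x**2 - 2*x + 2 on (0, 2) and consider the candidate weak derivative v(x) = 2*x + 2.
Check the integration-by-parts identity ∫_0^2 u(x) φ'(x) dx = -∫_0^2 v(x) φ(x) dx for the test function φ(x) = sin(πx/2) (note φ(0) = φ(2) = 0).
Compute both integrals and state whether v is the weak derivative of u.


LHS = 16/π, RHS = -16/π. No, v is not the weak derivative of u.

u(x) = -x**2 - 2*x + 2, classical derivative u'(x) = -2*x - 2.
φ(x) = sin(πx/2), so φ'(x) = π*cos(π*x/2)/2.
Note φ(0) = φ(2) = 0, so the boundary term u·φ vanishes.
LHS = ∫_0^2 u(x) φ'(x) dx = ∫_0^2 (-π*x^2*cos(π*x/2)/2 - π*x*cos(π*x/2) + π*cos(π*x/2)) dx. Term by term:
  ∫_0^2 π*cos(π*x/2) dx = 0;  ∫_0^2 -π*x*cos(π*x/2) dx = 8/π;  ∫_0^2 -π*x^2*cos(π*x/2)/2 dx = 8/π.
Sum: 0 + 8/π + 8/π = 16/π.
So LHS = 16/π.
∫_0^2 v(x) φ(x) dx = ∫_0^2 (2*x*sin(π*x/2) + 2*sin(π*x/2)) dx. Term by term:
  ∫_0^2 2*sin(π*x/2) dx = 8/π;  ∫_0^2 2*x*sin(π*x/2) dx = 8/π.
Sum: 8/π + 8/π = 16/π.
So RHS = -∫_0^2 v(x) φ(x) dx = -16/π.
LHS − RHS = 32/π ≠ 0, so the identity fails.
(For a valid weak derivative the identity must hold for EVERY test function, in particular this one. The failure shows v is NOT the weak derivative of u.)
Correct weak derivative would be u'(x) = -2*x - 2.


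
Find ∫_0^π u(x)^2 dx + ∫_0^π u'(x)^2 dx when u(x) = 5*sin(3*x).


||u||_{H^1(0,π)}^2 = 125*π

u'(x) = 15*cos(3*x).
Expand u² and (u')² and integrate term by term on (0, π), using: for integers n ≥ 1, ∫_0^π sin²(nx) dx = ∫_0^π cos²(nx) dx = π/2; for n ≠ n', ∫_0^π sin(nx)sin(n'x) dx = ∫_0^π cos(nx)cos(n'x) dx = 0; and by product-to-sum, ∫_0^π sin(nx)cos(n'x) dx = ½∫_0^π [sin((n+n')x) + sin((n−n')x)] dx, which is 0 when n+n' is even and 2n/(n²−n'²) when n+n' is odd (it need not vanish on (0, π)).
  u² squared terms: (5)²·∫sin(3x)² dx = 25·π/2 = 25*π/2.
  So ∫_0^π u² dx = 25*π/2.
  (u')² squared terms: (15)²·∫cos(3x)² dx = 225·π/2 = 225*π/2.
  So ∫_0^π (u')² dx = 225*π/2.
||u||_{H^1}^2 = (25*π/2) + (225*π/2) = 125*π.


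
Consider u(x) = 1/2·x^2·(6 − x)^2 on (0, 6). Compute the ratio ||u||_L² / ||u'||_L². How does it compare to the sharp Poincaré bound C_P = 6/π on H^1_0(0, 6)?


||u||_L² / ||u'||_L² = sqrt(3) < C_P = 6/π.

u(x) = 1/2·x^2·(6 − x)^2, so u'(x) = 2*x*(x - 6)*(x - 3).
u(x) = 1/2·x^2·(6 − x)^2 vanishes at x = 0 and x = 6, so u ∈ H^1_0(0, 6). Differentiate via the product rule and integrate the resulting polynomials term by term.
  ∫_0^6 u² dx = ∫_0^6 (x^8/4 - 6*x^7 + 54*x^6 - 216*x^5 + 324*x^4) dx. Term by term:
    ∫_0^6 x^8/4 dx = 279936;  ∫_0^6 -6*x^7 dx = -1259712;  ∫_0^6 54*x^6 dx = 15116544/7;
    ∫_0^6 -216*x^5 dx = -1679616;  ∫_0^6 324*x^4 dx = 2519424/5.
  Sum: 279936 − 1259712 + 15116544/7 − 1679616 + 2519424/5 = 139968/35.
  ∫_0^6 (u')² dx = ∫_0^6 (4*x^6 - 72*x^5 + 468*x^4 - 1296*x^3 + 1296*x^2) dx. Term by term:
    ∫_0^6 4*x^6 dx = 1119744/7;  ∫_0^6 -72*x^5 dx = -559872;  ∫_0^6 468*x^4 dx = 3639168/5;
    ∫_0^6 -1296*x^3 dx = -419904;  ∫_0^6 1296*x^2 dx = 93312.
  Sum: 1119744/7 − 559872 + 3639168/5 − 419904 + 93312 = 46656/35.
∫_0^6 u² dx = 139968/35, so ||u||_L² = 216*sqrt(105)/35.
∫_0^6 (u')² dx = 46656/35, so ||u'||_L² = 216*sqrt(35)/35.
Ratio ||u||_L² / ||u'||_L² = sqrt(3).
Sharp Poincaré constant on H^1_0(0, 6) is C_P = L/π = 6/π, achieved by sin(π/6·x).
A polynomial bump cannot attain the sharp Poincaré constant (only the first sine eigenfunction does), so the ratio is strictly less than C_P, consistent with ||u||_L² ≤ C_P ||u'||_L².


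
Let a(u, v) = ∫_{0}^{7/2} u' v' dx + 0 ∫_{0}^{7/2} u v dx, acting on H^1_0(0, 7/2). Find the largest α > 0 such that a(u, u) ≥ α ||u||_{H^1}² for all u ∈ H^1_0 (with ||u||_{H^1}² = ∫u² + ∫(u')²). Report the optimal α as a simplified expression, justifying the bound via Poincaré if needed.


α = 4*π^2/(4*π^2 + 49)

Coercivity of a(·,·) on H^1_0(0, 7/2) means a(u, u) ≥ α ||u||_{H^1}² for every u ∈ H^1_0.
The interval has length L = 7/2, and Poincaré/coercivity depend only on L. Here a(u, u) = ∫(u')² + (0)·∫u².
Here c = 0, so a(u,u) = ∫(u')² alone. The condition a(u,u) ≥ α||u||_{H^1}² reads (1−α)∫(u')² ≥ (α−c)∫u². Any admissible α is ≤ 1 (rapidly oscillating u have ∫u²/∫(u')² → 0), and α = 1 would force 0 ≥ (1−c)∫u², impossible since c < 1; so 1−α > 0. By the sharp Poincaré inequality on H^1_0 of an interval of length L, ∫(u')² ≥ (π/L)²∫u² with equality for the first sine mode sin(π(x−x₀)/L) (x₀ the left endpoint), so the inequality holds for all u iff (1−α)(π/L)² ≥ α − c, i.e. α ≤ ((π/L)² + c)/((π/L)² + 1) = (1 + c(L/π)²)/(1 + (L/π)²). (Direct route, valid since c ≤ 0: Poincaré gives c∫u² ≥ c(L/π)²∫(u')², so a(u,u) ≥ (1 + c(L/π)²)∫(u')², while ||u||_{H^1}² ≤ (1 + (L/π)²)∫(u')²; dividing yields the same α.) With (π/L)² = 4*π^2/49 and c = 0, the largest admissible constant is α = ((π/L)² + c)/((π/L)² + 1).
Simplifying, α = 4*π^2/(4*π^2 + 49).


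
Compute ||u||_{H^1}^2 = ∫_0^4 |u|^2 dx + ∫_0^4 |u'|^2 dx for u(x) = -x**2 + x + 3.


||u||_{H^1}^2 = 1672/15

The H^1 norm (squared) on an interval (0, L) is
  ||u||_{H^1}^2 = ∫_0^L u(x)^2 dx + ∫_0^L u'(x)^2 dx.
Compute u'(x) = 1 - 2*x.
Then u(x)^2 = x**4 - 2*x**3 - 5*x**2 + 6*x + 9 and u'(x)^2 = 4*x**2 - 4*x + 1.
Integrate each monomial from 0 to 4 using ∫_0^4 c·x^n dx = c·4^(n+1)/(n+1):
  ∫_0^4 u(x)^2 dx = ∫_0^4 (x^4 - 2*x^3 - 5*x^2 + 6*x + 9) dx. Term by term:
    ∫_0^4 x^4 dx = 1024/5;  ∫_0^4 -2*x^3 dx = -128;  ∫_0^4 -5*x^2 dx = -320/3;
    ∫_0^4 6*x dx = 48;  ∫_0^4 9 dx = 36.
  Sum: 1024/5 − 128 − 320/3 + 48 + 36 = 812/15.
  ∫_0^4 u'(x)^2 dx = ∫_0^4 (4*x^2 - 4*x + 1) dx. Term by term:
    ∫_0^4 4*x^2 dx = 256/3;  ∫_0^4 -4*x dx = -32;  ∫_0^4 1 dx = 4.
  Sum: 256/3 − 32 + 4 = 172/3.
Adding: ||u||_{H^1}^2 = 812/15 + 172/3 = 1672/15.


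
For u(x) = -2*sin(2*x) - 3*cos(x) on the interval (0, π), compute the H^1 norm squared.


||u||_{H^1(0,π)}^2 = 32 + 19*π

u'(x) = 3*sin(x) - 4*cos(2*x).
Expand u² and (u')² and integrate term by term on (0, π), using: for integers n ≥ 1, ∫_0^π sin²(nx) dx = ∫_0^π cos²(nx) dx = π/2; for n ≠ n', ∫_0^π sin(nx)sin(n'x) dx = ∫_0^π cos(nx)cos(n'x) dx = 0; and by product-to-sum, ∫_0^π sin(nx)cos(n'x) dx = ½∫_0^π [sin((n+n')x) + sin((n−n')x)] dx, which is 0 when n+n' is even and 2n/(n²−n'²) when n+n' is odd (it need not vanish on (0, π)).
  u² squared terms: (-3)²·∫cos(x)² dx = 9·π/2 = 9*π/2;  (-2)²·∫sin(2x)² dx = 4·π/2 = 2*π.
  u² cross terms: 2·(-3)·(-2)·∫cos(x)·sin(2x) dx = 12·(4/3) = 16.
  So ∫_0^π u² dx = 9*π/2 + 2*π + 16 = 16 + 13*π/2.
  (u')² squared terms: (-4)²·∫cos(2x)² dx = 16·π/2 = 8*π;  (3)²·∫sin(x)² dx = 9·π/2 = 9*π/2.
  (u')² cross terms: 2·(-4)·(3)·∫cos(2x)·sin(x) dx = -24·(-2/3) = 16.
  So ∫_0^π (u')² dx = 8*π + 9*π/2 + 16 = 16 + 25*π/2.
||u||_{H^1}^2 = (16 + 13*π/2) + (16 + 25*π/2) = 32 + 19*π.


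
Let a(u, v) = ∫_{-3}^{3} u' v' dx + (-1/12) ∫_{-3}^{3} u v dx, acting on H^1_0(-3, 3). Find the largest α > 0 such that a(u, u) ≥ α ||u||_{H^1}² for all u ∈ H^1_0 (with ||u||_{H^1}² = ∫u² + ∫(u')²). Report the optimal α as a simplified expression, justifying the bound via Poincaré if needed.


α = (-3 + π^2)/(π^2 + 36)

Coercivity of a(·,·) on H^1_0(-3, 3) means a(u, u) ≥ α ||u||_{H^1}² for every u ∈ H^1_0.
The interval has length L = 6, and Poincaré/coercivity depend only on L. Here a(u, u) = ∫(u')² + (-1/12)·∫u².
Here c = -1/12 < 0 with |c| < (π/L)² = π^2/36, so coercivity still holds. The condition a(u,u) ≥ α||u||_{H^1}² reads (1−α)∫(u')² ≥ (α−c)∫u². Any admissible α is ≤ 1 (rapidly oscillating u have ∫u²/∫(u')² → 0), and α = 1 would force 0 ≥ (1−c)∫u², impossible since c < 1; so 1−α > 0. By the sharp Poincaré inequality on H^1_0 of an interval of length L, ∫(u')² ≥ (π/L)²∫u² with equality for the first sine mode sin(π(x−x₀)/L) (x₀ the left endpoint), so the inequality holds for all u iff (1−α)(π/L)² ≥ α − c, i.e. α ≤ ((π/L)² + c)/((π/L)² + 1) = (1 + c(L/π)²)/(1 + (L/π)²). (Direct route, valid since c ≤ 0: Poincaré gives c∫u² ≥ c(L/π)²∫(u')², so a(u,u) ≥ (1 + c(L/π)²)∫(u')², while ||u||_{H^1}² ≤ (1 + (L/π)²)∫(u')²; dividing yields the same α.) With (π/L)² = π^2/36 and c = -1/12, the largest admissible constant is α = ((π/L)² + c)/((π/L)² + 1).
Simplifying, α = (-3 + π^2)/(π^2 + 36).


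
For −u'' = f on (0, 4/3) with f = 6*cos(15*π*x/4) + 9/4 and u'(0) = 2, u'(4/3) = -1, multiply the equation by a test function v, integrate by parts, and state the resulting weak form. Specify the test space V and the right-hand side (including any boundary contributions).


V = H^1(0, 4/3) (v unrestricted at boundary; u is determined up to an additive constant); weak form: ∫_0^4/3 u'v' dx = ∫_0^4/3 (6*cos(15*π*x/4) + 9/4) v dx − v(4/3) − 2·v(0) for all v ∈ V.

Multiply both sides by a test function v and integrate from 0 to 4/3:
  ∫_0^4/3 −u''(x) v(x) dx = ∫_0^4/3 f(x) v(x) dx.
Integrate the LHS by parts once:
  ∫_0^4/3 −u'' v dx = −[u'(x) v(x)]_0^4/3 + ∫_0^4/3 u'(x) v'(x) dx.
Thus ∫_0^4/3 u'(x) v'(x) dx = ∫_0^4/3 f(x) v(x) dx + [u'(x) v(x)]_0^4/3.
Choose V so that boundary terms are either known or forced to vanish.
u has inhomogeneous Neumann u'(0) = 2, u'(4/3) = -1. [u' v]_0^4/3 = (-1)·v(4/3) − (2)·v(0) = − v(4/3) − 2·v(0). Take V = H^1(0, 4/3); boundary term becomes part of RHS.
Weak formulation: find u (satisfying any essential BC) such that ∫_0^4/3 u'(x) v'(x) dx = ∫_0^4/3 f v dx − v(4/3) − 2·v(0) for all v ∈ V (Neumann data are natural BCs: they enter the RHS as boundary terms).
Substituting f(x) = 6*cos(15*π*x/4) + 9/4, the right-hand side is ∫_0^4/3 (6*cos(15*π*x/4) + 9/4) v dx − v(4/3) − 2·v(0).
Compatibility check (pure Neumann): taking v ≡ 1 ∈ V gives 0 = ∫_0^4/3 f dx + (-1) − (2), i.e. ∫_0^4/3 f dx must equal u'(0) − u'(4/3) = 3. Indeed ∫_0^4/3 (6*cos(15*π*x/4) + 9/4) dx = 3, so the data are compatible. The solution is then unique only up to an additive constant (fix it e.g. by requiring ∫_0^4/3 u dx = 0).


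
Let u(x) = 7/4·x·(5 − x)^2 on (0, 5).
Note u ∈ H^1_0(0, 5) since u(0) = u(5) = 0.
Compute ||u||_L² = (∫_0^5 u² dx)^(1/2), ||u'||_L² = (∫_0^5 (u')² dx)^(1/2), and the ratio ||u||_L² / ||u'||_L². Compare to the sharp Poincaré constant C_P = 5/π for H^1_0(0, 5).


||u||_L² / ||u'||_L² = 5*sqrt(14)/14 < C_P = 5/π.

u(x) = 7/4·x·(5 − x)^2, so u'(x) = 21*x^2/4 - 35*x + 175/4.
u(x) = 7/4·x·(5 − x)^2 vanishes at x = 0 and x = 5, so u ∈ H^1_0(0, 5). Differentiate via the product rule and integrate the resulting polynomials term by term.
  ∫_0^5 u² dx = ∫_0^5 (49*x^6/16 - 245*x^5/4 + 3675*x^4/8 - 6125*x^3/4 + 30625*x^2/16) dx. Term by term:
    ∫_0^5 49*x^6/16 dx = 546875/16;  ∫_0^5 -245*x^5/4 dx = -3828125/24;  ∫_0^5 3675*x^4/8 dx = 2296875/8;
    ∫_0^5 -6125*x^3/4 dx = -3828125/16;  ∫_0^5 30625*x^2/16 dx = 3828125/48.
  Sum: 546875/16 − 3828125/24 + 2296875/8 − 3828125/16 + 3828125/48 = 109375/48.
  ∫_0^5 (u')² dx = ∫_0^5 (441*x^4/16 - 735*x^3/2 + 13475*x^2/8 - 6125*x/2 + 30625/16) dx. Term by term:
    ∫_0^5 441*x^4/16 dx = 275625/16;  ∫_0^5 -735*x^3/2 dx = -459375/8;  ∫_0^5 13475*x^2/8 dx = 1684375/24;
    ∫_0^5 -6125*x/2 dx = -153125/4;  ∫_0^5 30625/16 dx = 153125/16.
  Sum: 275625/16 − 459375/8 + 1684375/24 − 153125/4 + 153125/16 = 30625/24.
∫_0^5 u² dx = 109375/48, so ||u||_L² = 125*sqrt(21)/12.
∫_0^5 (u')² dx = 30625/24, so ||u'||_L² = 175*sqrt(6)/12.
Ratio ||u||_L² / ||u'||_L² = 5*sqrt(14)/14.
Sharp Poincaré constant on H^1_0(0, 5) is C_P = L/π = 5/π, achieved by sin(π/5·x).
A polynomial bump cannot attain the sharp Poincaré constant (only the first sine eigenfunction does), so the ratio is strictly less than C_P, consistent with ||u||_L² ≤ C_P ||u'||_L².


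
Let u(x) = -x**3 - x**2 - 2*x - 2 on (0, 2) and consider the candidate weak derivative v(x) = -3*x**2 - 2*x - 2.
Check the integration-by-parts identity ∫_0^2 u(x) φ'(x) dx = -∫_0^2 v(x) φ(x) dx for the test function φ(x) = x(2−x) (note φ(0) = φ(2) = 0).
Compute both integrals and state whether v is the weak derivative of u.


LHS = 152/15, RHS = 152/15. Yes, v = u' weakly.

u(x) = -x**3 - x**2 - 2*x - 2, classical derivative u'(x) = -3*x**2 - 2*x - 2.
φ(x) = x(2−x), so φ'(x) = 2 - 2*x.
Note φ(0) = φ(2) = 0, so the boundary term u·φ vanishes.
LHS = ∫_0^2 u(x) φ'(x) dx = ∫_0^2 (2*x^4 + 2*x^2 - 4) dx. Term by term:
  ∫_0^2 2*x^4 dx = 64/5;  ∫_0^2 2*x^2 dx = 16/3;  ∫_0^2 -4 dx = -8.
Sum: 64/5 + 16/3 − 8 = 152/15.
So LHS = 152/15.
∫_0^2 v(x) φ(x) dx = ∫_0^2 (3*x^4 - 4*x^3 - 2*x^2 - 4*x) dx. Term by term:
  ∫_0^2 3*x^4 dx = 96/5;  ∫_0^2 -4*x^3 dx = -16;  ∫_0^2 -2*x^2 dx = -16/3;
  ∫_0^2 -4*x dx = -8.
Sum: 96/5 − 16 − 16/3 − 8 = -152/15.
So RHS = -∫_0^2 v(x) φ(x) dx = 152/15.
LHS = RHS, so the identity holds for this test φ.
Moreover u is smooth here and v(x) = u'(x) = -3*x**2 - 2*x - 2 pointwise, so the identity holds for every test function. Hence v is the weak derivative of u.


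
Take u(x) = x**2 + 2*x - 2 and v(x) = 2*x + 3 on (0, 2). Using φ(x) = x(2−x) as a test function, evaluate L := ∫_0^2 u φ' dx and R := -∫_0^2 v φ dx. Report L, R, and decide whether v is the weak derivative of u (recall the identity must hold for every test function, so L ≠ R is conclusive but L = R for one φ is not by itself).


LHS = -16/3, RHS = -20/3. No, v is not the weak derivative of u.

u(x) = x**2 + 2*x - 2, classical derivative u'(x) = 2*x + 2.
φ(x) = x(2−x), so φ'(x) = 2 - 2*x.
Note φ(0) = φ(2) = 0, so the boundary term u·φ vanishes.
LHS = ∫_0^2 u(x) φ'(x) dx = ∫_0^2 (-2*x^3 - 2*x^2 + 8*x - 4) dx. Term by term:
  ∫_0^2 -2*x^3 dx = -8;  ∫_0^2 -2*x^2 dx = -16/3;  ∫_0^2 8*x dx = 16;
  ∫_0^2 -4 dx = -8.
Sum: -8 − 16/3 + 16 − 8 = -16/3.
So LHS = -16/3.
∫_0^2 v(x) φ(x) dx = ∫_0^2 (-2*x^3 + x^2 + 6*x) dx. Term by term:
  ∫_0^2 -2*x^3 dx = -8;  ∫_0^2 x^2 dx = 8/3;  ∫_0^2 6*x dx = 12.
Sum: -8 + 8/3 + 12 = 20/3.
So RHS = -∫_0^2 v(x) φ(x) dx = -20/3.
LHS − RHS = 4/3 ≠ 0, so the identity fails.
(For a valid weak derivative the identity must hold for EVERY test function, in particular this one. The failure shows v is NOT the weak derivative of u.)
Correct weak derivative would be u'(x) = 2*x + 2.


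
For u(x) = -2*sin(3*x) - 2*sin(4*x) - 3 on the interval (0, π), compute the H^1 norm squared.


||u||_{H^1(0,π)}^2 = 8 + 63*π

u'(x) = -6*cos(3*x) - 8*cos(4*x).
Expand u² and (u')² and integrate term by term on (0, π), using: for integers n ≥ 1, ∫_0^π sin²(nx) dx = ∫_0^π cos²(nx) dx = π/2; for n ≠ n', ∫_0^π sin(nx)sin(n'x) dx = ∫_0^π cos(nx)cos(n'x) dx = 0; and by product-to-sum, ∫_0^π sin(nx)cos(n'x) dx = ½∫_0^π [sin((n+n')x) + sin((n−n')x)] dx, which is 0 when n+n' is even and 2n/(n²−n'²) when n+n' is odd (it need not vanish on (0, π)). For the constant mode: ∫_0^π 1 dx = π, ∫_0^π cos(nx) dx = 0, ∫_0^π sin(nx) dx = (1−(−1)^n)/n.
  u² squared terms: (-3)²·∫1 dx = 9·π = 9*π;  (-2)²·∫sin(3x)² dx = 4·π/2 = 2*π;  (-2)²·∫sin(4x)² dx = 4·π/2 = 2*π.
  u² cross terms: 2·(-3)·(-2)·∫1·sin(3x) dx = 12·(2/3) = 8;  2·(-3)·(-2)·∫1·sin(4x) dx = 12·(0) = 0;  2·(-2)·(-2)·∫sin(3x)·sin(4x) dx = 8·(0) = 0.
  So ∫_0^π u² dx = 9*π + 2*π + 2*π + 8 + 0 + 0 = 8 + 13*π.
  (u')² squared terms: (-8)²·∫cos(4x)² dx = 64·π/2 = 32*π;  (-6)²·∫cos(3x)² dx = 36·π/2 = 18*π.
  (u')² cross terms: 2·(-8)·(-6)·∫cos(4x)·cos(3x) dx = 96·(0) = 0.
  So ∫_0^π (u')² dx = 32*π + 18*π + 0 = 50*π.
||u||_{H^1}^2 = (8 + 13*π) + (50*π) = 8 + 63*π.


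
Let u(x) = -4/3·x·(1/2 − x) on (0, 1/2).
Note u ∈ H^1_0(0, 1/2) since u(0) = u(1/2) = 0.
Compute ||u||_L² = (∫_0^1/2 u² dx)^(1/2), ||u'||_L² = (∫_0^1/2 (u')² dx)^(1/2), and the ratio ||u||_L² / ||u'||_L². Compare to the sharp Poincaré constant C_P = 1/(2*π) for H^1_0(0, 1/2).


||u||_L² / ||u'||_L² = sqrt(10)/20 < C_P = 1/(2*π).

u(x) = -4/3·x·(1/2 − x), so u'(x) = 8*x/3 - 2/3.
u(x) = -4/3·x·(1/2 − x) vanishes at x = 0 and x = 1/2, so u ∈ H^1_0(0, 1/2). Differentiate via the product rule and integrate the resulting polynomials term by term.
  ∫_0^1/2 u² dx = ∫_0^1/2 (16*x^4/9 - 16*x^3/9 + 4*x^2/9) dx. Term by term:
    ∫_0^1/2 16*x^4/9 dx = 1/90;  ∫_0^1/2 -16*x^3/9 dx = -1/36;  ∫_0^1/2 4*x^2/9 dx = 1/54.
  Sum: 1/90 − 1/36 + 1/54 = 1/540.
  ∫_0^1/2 (u')² dx = ∫_0^1/2 (64*x^2/9 - 32*x/9 + 4/9) dx. Term by term:
    ∫_0^1/2 64*x^2/9 dx = 8/27;  ∫_0^1/2 -32*x/9 dx = -4/9;  ∫_0^1/2 4/9 dx = 2/9.
  Sum: 8/27 − 4/9 + 2/9 = 2/27.
∫_0^1/2 u² dx = 1/540, so ||u||_L² = sqrt(15)/90.
∫_0^1/2 (u')² dx = 2/27, so ||u'||_L² = sqrt(6)/9.
Ratio ||u||_L² / ||u'||_L² = sqrt(10)/20.
Sharp Poincaré constant on H^1_0(0, 1/2) is C_P = L/π = 1/(2*π), achieved by sin(2*π·x).
A polynomial bump cannot attain the sharp Poincaré constant (only the first sine eigenfunction does), so the ratio is strictly less than C_P, consistent with ||u||_L² ≤ C_P ||u'||_L².
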